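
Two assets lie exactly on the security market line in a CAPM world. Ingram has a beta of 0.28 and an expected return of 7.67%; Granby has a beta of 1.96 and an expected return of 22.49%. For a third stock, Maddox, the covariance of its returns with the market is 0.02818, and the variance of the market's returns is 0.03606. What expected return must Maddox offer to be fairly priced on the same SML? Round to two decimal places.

MRP = (22.49% − 7.67%) / (1.96 − 0.28) = 8.8214%
R_f = 7.67% − 0.28 × 8.8214% = 5.2000%
β_Maddox = Cov / Var(R_m) = 0.02818 / 0.03606 = 0.7815
E(R_Maddox) = R_f + β × MRP = 5.2000% + 0.7815 × 8.8214% = 12.09%

12.09%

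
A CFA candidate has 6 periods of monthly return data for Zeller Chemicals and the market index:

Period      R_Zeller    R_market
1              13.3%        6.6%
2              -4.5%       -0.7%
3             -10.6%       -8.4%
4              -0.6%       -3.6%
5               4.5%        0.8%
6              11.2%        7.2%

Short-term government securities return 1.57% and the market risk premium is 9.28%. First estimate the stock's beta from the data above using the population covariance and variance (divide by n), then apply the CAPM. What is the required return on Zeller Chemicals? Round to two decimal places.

15.13%

Mean R_i = (13.3 − 4.5 − 10.6 − 0.6 + 4.5 + 11.2) / 6 = 2.2167%
Mean R_m = (6.6 − 0.7 − 8.4 − 3.6 + 0.8 + 7.2) / 6 = 0.3167%
Σ(R_i − R̄_i)(R_m − R̄_m) = 262.1583  ⇒  Cov = 262.1583 / 6 = 43.6931
Σ(R_m − R̄_m)² = 179.4483  ⇒  Var(R_m) = 179.4483 / 6 = 29.9081
β = Cov / Var(R_m) = 43.6931 / 29.9081 = 1.4609
E(R) = R_f + β × MRP = 1.57% + 1.4609 × 9.28% = 15.13%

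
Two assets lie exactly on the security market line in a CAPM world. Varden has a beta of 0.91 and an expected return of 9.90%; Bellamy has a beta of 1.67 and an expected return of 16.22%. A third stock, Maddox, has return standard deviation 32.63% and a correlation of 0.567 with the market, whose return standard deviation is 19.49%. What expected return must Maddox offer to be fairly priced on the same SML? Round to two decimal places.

10.23%

MRP = (16.22% − 9.90%) / (1.67 − 0.91) = 8.3158%
R_f = 9.90% − 0.91 × 8.3158% = 2.3326%
β_Maddox = ρ·σ_i/σ_m = 0.567 × 32.63 / 19.49 = 0.9493
E(R_Maddox) = R_f + β × MRP = 2.3326% + 0.9493 × 8.3158% = 10.23%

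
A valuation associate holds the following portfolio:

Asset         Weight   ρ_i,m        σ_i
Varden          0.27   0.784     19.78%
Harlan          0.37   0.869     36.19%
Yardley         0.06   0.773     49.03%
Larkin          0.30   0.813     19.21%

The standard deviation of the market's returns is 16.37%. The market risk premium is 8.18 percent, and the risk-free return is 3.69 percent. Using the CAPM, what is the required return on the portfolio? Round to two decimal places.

15.07%

β_Varden = 0.784 × 19.78% / 16.37% = 0.9473
β_Harlan = 0.869 × 36.19% / 16.37% = 1.9211
β_Yardley = 0.773 × 49.03% / 16.37% = 2.3152
β_Larkin = 0.813 × 19.21% / 16.37% = 0.9540
β_P = Σ w_i β_i = 0.27×0.9473 + 0.37×1.9211 + 0.06×2.3152 + 0.30×0.9540 = 1.3917
E(R_P) = R_f + β_P × MRP = 3.69% + 1.3917 × 8.18% = 15.07%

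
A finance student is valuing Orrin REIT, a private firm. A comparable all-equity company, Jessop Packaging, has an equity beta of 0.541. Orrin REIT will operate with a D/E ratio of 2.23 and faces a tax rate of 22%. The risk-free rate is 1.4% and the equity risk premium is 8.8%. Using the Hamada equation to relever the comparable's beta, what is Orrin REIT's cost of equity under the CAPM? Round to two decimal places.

β_L = β_U × [1 + (1 − t)(D/E)] = 0.541 × [1 + (1 − 0.22) × 2.23]
    = 0.541 × [1 + 0.78 × 2.23] = 0.541 × 2.7394 = 1.4820
E(R) = R_f + β_L × MRP = 1.4% + 1.4820 × 8.8% = 14.44%

14.44%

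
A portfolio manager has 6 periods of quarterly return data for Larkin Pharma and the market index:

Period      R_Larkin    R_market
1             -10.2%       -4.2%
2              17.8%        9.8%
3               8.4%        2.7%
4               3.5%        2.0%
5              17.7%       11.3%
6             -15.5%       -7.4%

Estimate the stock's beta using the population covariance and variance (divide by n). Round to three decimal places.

Mean R_i = (-10.2 + 17.8 + 8.4 + 3.5 + 17.7 − 15.5) / 6 = 3.6167%
Mean R_m = (-4.2 + 9.8 + 2.7 + 2.0 + 11.3 − 7.4) / 6 = 2.3667%
Σ(R_i − R̄_i)(R_m − R̄_m) = 510.3133  ⇒  Cov = 510.3133 / 6 = 85.0522
Σ(R_m − R̄_m)² = 273.8133  ⇒  Var(R_m) = 273.8133 / 6 = 45.6356
β = Cov / Var(R_m) = 85.0522 / 45.6356 = 1.8637

1.864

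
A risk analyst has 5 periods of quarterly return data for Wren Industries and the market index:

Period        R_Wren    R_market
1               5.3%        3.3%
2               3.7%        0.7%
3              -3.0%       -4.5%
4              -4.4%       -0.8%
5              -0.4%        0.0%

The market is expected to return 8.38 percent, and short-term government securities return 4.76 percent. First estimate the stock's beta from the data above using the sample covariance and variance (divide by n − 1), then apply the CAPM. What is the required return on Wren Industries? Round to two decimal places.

9.00%

Mean R_i = (5.3 + 3.7 − 3.0 − 4.4 − 0.4) / 5 = 0.2400%
Mean R_m = (3.3 + 0.7 − 4.5 − 0.8 + 0.0) / 5 = -0.2600%
Σ(R_i − R̄_i)(R_m − R̄_m) = 37.4120  ⇒  Cov = 37.4120 / 4 = 9.3530
Σ(R_m − R̄_m)² = 31.9320  ⇒  Var(R_m) = 31.9320 / 4 = 7.9830
β = Cov / Var(R_m) = 9.3530 / 7.9830 = 1.1716
MRP = 8.38% − 4.76% = 3.62%
E(R) = R_f + β × MRP = 4.76% + 1.1716 × 3.62% = 9.00%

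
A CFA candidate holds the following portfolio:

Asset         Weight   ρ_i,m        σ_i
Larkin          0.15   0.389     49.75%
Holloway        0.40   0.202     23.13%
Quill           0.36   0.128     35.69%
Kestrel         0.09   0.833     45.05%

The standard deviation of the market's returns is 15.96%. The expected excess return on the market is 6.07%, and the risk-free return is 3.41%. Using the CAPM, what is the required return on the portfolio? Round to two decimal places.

β_Larkin = 0.389 × 49.75% / 15.96% = 1.2126
β_Holloway = 0.202 × 23.13% / 15.96% = 0.2927
β_Quill = 0.128 × 35.69% / 15.96% = 0.2862
β_Kestrel = 0.833 × 45.05% / 15.96% = 2.3513
β_P = Σ w_i β_i = 0.15×1.2126 + 0.40×0.2927 + 0.36×0.2862 + 0.09×2.3513 = 0.6136
E(R_P) = R_f + β_P × MRP = 3.41% + 0.6136 × 6.07% = 7.13%

7.13%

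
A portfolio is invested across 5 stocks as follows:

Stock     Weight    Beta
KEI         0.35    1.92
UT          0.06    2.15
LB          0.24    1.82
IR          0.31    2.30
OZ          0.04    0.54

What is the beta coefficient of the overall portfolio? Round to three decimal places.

1.972

β_P = Σ w_i β_i = 0.35×1.92 + 0.06×2.15 + 0.24×1.82 + 0.31×2.30 + 0.04×0.54 = 1.9724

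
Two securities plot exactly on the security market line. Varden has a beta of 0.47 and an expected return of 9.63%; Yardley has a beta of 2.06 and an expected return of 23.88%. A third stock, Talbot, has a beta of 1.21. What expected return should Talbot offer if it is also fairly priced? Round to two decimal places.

MRP (SML slope) = (23.88% − 9.63%) / (2.06 − 0.47) = 14.25% / 1.59 = 8.9623%
R_f (intercept) = 9.63% − 0.47 × 8.9623% = 5.4177%
E(R_Talbot) = R_f + β × MRP = 5.4177% + 1.21 × 8.9623% = 16.26%

16.26%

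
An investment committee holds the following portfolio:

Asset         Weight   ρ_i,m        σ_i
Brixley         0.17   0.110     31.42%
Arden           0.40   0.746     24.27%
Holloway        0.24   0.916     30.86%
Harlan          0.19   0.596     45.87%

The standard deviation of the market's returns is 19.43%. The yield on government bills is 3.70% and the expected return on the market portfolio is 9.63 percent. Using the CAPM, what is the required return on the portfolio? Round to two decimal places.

9.75%

β_Brixley = 0.110 × 31.42% / 19.43% = 0.1779
β_Arden = 0.746 × 24.27% / 19.43% = 0.9318
β_Holloway = 0.916 × 30.86% / 19.43% = 1.4549
β_Harlan = 0.596 × 45.87% / 19.43% = 1.4070
β_P = Σ w_i β_i = 0.17×0.1779 + 0.40×0.9318 + 0.24×1.4549 + 0.19×1.4070 = 1.0195
MRP = 9.63% − 3.70% = 5.93%
E(R_P) = R_f + β_P × MRP = 3.70% + 1.0195 × 5.93% = 9.75%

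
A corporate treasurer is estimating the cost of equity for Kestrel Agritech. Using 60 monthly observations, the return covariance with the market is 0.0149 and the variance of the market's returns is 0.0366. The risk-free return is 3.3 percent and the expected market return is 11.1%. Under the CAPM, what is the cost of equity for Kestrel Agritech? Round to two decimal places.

6.48%

β = Cov(R_i, R_m) / Var(R_m) = 0.0149 / 0.0366 = 0.4071
MRP = 11.1% − 3.3% = 7.80%
E(R) = R_f + β × MRP = 3.3% + 0.4071 × 7.8% = 6.48%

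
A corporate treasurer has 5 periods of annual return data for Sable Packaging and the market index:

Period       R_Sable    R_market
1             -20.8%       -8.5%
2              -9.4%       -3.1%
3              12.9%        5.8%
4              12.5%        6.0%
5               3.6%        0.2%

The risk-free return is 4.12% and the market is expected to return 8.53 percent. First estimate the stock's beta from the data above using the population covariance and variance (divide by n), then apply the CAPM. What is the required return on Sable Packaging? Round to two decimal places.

Mean R_i = (-20.8 − 9.4 + 12.9 + 12.5 + 3.6) / 5 = -0.2400%
Mean R_m = (-8.5 − 3.1 + 5.8 + 6.0 + 0.2) / 5 = 0.0800%
Σ(R_i − R̄_i)(R_m − R̄_m) = 356.5760  ⇒  Cov = 356.5760 / 5 = 71.3152
Σ(R_m − R̄_m)² = 151.5080  ⇒  Var(R_m) = 151.5080 / 5 = 30.3016
β = Cov / Var(R_m) = 71.3152 / 30.3016 = 2.3535
MRP = 8.53% − 4.12% = 4.41%
E(R) = R_f + β × MRP = 4.12% + 2.3535 × 4.41% = 14.50%

14.50%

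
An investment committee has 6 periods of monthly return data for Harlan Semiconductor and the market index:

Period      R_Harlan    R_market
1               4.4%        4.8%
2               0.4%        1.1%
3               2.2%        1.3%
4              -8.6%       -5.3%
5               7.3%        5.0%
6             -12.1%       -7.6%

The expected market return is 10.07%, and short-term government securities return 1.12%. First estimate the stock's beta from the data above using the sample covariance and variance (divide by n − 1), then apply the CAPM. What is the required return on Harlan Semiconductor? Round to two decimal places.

Mean R_i = (4.4 + 0.4 + 2.2 − 8.6 + 7.3 − 12.1) / 6 = -1.0667%
Mean R_m = (4.8 + 1.1 + 1.3 − 5.3 + 5.0 − 7.6) / 6 = -0.1167%
Σ(R_i − R̄_i)(R_m − R̄_m) = 197.7133  ⇒  Cov = 197.7133 / 5 = 39.5427
Σ(R_m − R̄_m)² = 136.7083  ⇒  Var(R_m) = 136.7083 / 5 = 27.3417
β = Cov / Var(R_m) = 39.5427 / 27.3417 = 1.4462
MRP = 10.07% − 1.12% = 8.95%
E(R) = R_f + β × MRP = 1.12% + 1.4462 × 8.95% = 14.06%

14.06%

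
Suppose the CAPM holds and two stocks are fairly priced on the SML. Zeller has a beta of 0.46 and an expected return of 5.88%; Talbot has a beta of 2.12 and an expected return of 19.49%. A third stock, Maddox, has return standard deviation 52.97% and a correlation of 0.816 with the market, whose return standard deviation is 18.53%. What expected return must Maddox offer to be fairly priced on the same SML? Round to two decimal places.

21.23%

MRP = (19.49% − 5.88%) / (2.12 − 0.46) = 8.1988%
R_f = 5.88% − 0.46 × 8.1988% = 2.1086%
β_Maddox = ρ·σ_i/σ_m = 0.816 × 52.97 / 18.53 = 2.3326
E(R_Maddox) = R_f + β × MRP = 2.1086% + 2.3326 × 8.1988% = 21.23%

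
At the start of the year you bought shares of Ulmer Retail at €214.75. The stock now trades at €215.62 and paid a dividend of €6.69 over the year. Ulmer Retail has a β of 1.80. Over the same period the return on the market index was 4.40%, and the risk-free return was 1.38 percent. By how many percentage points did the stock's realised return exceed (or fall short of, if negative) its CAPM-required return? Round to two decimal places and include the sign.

-3.30%

Realised HPR = (P1 + D1 − P0) / P0 = (215.62 + 6.69 − 214.75) / 214.75 = 7.56 / 214.75 = 3.5204%
MRP = 4.40% − 1.38% = 3.02%
CAPM required = R_f + β·MRP = 1.38% + 1.80 × 3.02% = 6.8160%
α = realised − required = 3.5204% − 6.8160% = -3.30%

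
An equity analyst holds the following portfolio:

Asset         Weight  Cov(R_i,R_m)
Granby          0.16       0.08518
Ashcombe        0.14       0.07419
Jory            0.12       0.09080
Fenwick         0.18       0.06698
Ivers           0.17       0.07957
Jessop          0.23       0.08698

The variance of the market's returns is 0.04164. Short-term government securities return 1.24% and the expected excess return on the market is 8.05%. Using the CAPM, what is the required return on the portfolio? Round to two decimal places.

16.80%

β_Granby = 0.08518 / 0.04164 = 2.0456
β_Ashcombe = 0.07419 / 0.04164 = 1.7817
β_Jory = 0.09080 / 0.04164 = 2.1806
β_Fenwick = 0.06698 / 0.04164 = 1.6085
β_Ivers = 0.07957 / 0.04164 = 1.9109
β_Jessop = 0.08698 / 0.04164 = 2.0889
β_P = Σ w_i β_i = 0.16×2.0456 + 0.14×1.7817 + 0.12×2.1806 + 0.18×1.6085 + 0.17×1.9109 + 0.23×2.0889 = 1.9332
E(R_P) = R_f + β_P × MRP = 1.24% + 1.9332 × 8.05% = 16.80%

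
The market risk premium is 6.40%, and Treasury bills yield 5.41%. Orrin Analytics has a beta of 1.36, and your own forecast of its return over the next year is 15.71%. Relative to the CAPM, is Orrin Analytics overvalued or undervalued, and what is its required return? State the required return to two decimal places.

Undervalued; required return 14.11%

Required return = R_f + β·MRP = 5.41% + 1.36 × 6.40% = 14.11%
Forecast 15.71% > required 14.11% → the stock plots above the SML → undervalued.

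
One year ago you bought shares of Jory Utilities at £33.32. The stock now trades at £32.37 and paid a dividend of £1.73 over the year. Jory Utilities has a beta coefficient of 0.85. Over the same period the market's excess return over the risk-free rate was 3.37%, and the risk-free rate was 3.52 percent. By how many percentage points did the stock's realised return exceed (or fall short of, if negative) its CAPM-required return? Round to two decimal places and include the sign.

-4.04%

Realised HPR = (P1 + D1 − P0) / P0 = (32.37 + 1.73 − 33.32) / 33.32 = 0.78 / 33.32 = 2.3409%
CAPM required = R_f + β·MRP = 3.52% + 0.85 × 3.37% = 6.3845%
α = realised − required = 2.3409% − 6.3845% = -4.04%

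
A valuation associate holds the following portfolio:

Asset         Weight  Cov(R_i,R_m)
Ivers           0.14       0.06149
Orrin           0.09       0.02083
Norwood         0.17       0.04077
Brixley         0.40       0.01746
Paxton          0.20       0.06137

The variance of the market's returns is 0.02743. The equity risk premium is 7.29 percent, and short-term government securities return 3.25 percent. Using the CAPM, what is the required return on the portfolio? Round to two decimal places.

13.00%

β_Ivers = 0.06149 / 0.02743 = 2.2417
β_Orrin = 0.02083 / 0.02743 = 0.7594
β_Norwood = 0.04077 / 0.02743 = 1.4863
β_Brixley = 0.01746 / 0.02743 = 0.6365
β_Paxton = 0.06137 / 0.02743 = 2.2373
β_P = Σ w_i β_i = 0.14×2.2417 + 0.09×0.7594 + 0.17×1.4863 + 0.40×0.6365 + 0.20×2.2373 = 1.3369
E(R_P) = R_f + β_P × MRP = 3.25% + 1.3369 × 7.29% = 13.00%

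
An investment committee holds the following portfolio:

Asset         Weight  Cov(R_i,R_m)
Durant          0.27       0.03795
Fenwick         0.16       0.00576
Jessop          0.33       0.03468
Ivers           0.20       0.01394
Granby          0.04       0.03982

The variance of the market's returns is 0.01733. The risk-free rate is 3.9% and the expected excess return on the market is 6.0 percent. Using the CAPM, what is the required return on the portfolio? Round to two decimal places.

13.25%

β_Durant = 0.03795 / 0.01733 = 2.1898
β_Fenwick = 0.00576 / 0.01733 = 0.3324
β_Jessop = 0.03468 / 0.01733 = 2.0012
β_Ivers = 0.01394 / 0.01733 = 0.8044
β_Granby = 0.03982 / 0.01733 = 2.2977
β_P = Σ w_i β_i = 0.27×2.1898 + 0.16×0.3324 + 0.33×2.0012 + 0.20×0.8044 + 0.04×2.2977 = 1.5576
E(R_P) = R_f + β_P × MRP = 3.9% + 1.5576 × 6.0% = 13.25%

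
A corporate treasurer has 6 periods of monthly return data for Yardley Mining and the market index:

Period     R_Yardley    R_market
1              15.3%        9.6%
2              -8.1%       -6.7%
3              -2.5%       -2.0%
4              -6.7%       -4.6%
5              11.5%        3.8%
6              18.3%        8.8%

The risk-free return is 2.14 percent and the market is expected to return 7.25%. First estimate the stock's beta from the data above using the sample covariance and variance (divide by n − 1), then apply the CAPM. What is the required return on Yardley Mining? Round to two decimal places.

10.64%

Mean R_i = (15.3 − 8.1 − 2.5 − 6.7 + 11.5 + 18.3) / 6 = 4.6333%
Mean R_m = (9.6 − 6.7 − 2.0 − 4.6 + 3.8 + 8.8) / 6 = 1.4833%
Σ(R_i − R̄_i)(R_m − R̄_m) = 400.4733  ⇒  Cov = 400.4733 / 5 = 80.0947
Σ(R_m − R̄_m)² = 240.8883  ⇒  Var(R_m) = 240.8883 / 5 = 48.1777
β = Cov / Var(R_m) = 80.0947 / 48.1777 = 1.6625
MRP = 7.25% − 2.14% = 5.11%
E(R) = R_f + β × MRP = 2.14% + 1.6625 × 5.11% = 10.64%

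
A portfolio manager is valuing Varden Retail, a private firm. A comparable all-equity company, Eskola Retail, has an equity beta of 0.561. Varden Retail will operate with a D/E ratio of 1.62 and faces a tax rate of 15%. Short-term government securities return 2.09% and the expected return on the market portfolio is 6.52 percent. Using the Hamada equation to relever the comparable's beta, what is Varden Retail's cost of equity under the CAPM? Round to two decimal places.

β_L = β_U × [1 + (1 − t)(D/E)] = 0.561 × [1 + (1 − 0.15) × 1.62]
    = 0.561 × [1 + 0.85 × 1.62] = 0.561 × 2.3770 = 1.3335
MRP = 6.52% − 2.09% = 4.43%
E(R) = R_f + β_L × MRP = 2.09% + 1.3335 × 4.43% = 8.00%

8.00%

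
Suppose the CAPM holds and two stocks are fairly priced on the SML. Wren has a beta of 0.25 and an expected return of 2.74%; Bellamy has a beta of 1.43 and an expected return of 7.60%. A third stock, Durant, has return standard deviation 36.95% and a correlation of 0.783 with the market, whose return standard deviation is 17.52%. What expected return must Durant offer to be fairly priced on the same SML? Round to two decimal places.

8.51%

MRP = (7.60% − 2.74%) / (1.43 − 0.25) = 4.1186%
R_f = 2.74% − 0.25 × 4.1186% = 1.7104%
β_Durant = ρ·σ_i/σ_m = 0.783 × 36.95 / 17.52 = 1.6514
E(R_Durant) = R_f + β × MRP = 1.7104% + 1.6514 × 4.1186% = 8.51%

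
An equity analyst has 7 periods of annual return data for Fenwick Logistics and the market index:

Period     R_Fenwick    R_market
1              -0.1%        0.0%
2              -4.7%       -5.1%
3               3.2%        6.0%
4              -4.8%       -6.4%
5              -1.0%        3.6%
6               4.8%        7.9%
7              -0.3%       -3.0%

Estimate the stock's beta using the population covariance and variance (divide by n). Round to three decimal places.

0.593

Mean R_i = (-0.1 − 4.7 + 3.2 − 4.8 − 1.0 + 4.8 − 0.3) / 7 = -0.4143%
Mean R_m = (0.0 − 5.1 + 6.0 − 6.4 + 3.6 + 7.9 − 3.0) / 7 = 0.4286%
Σ(R_i − R̄_i)(R_m − R̄_m) = 110.3529  ⇒  Cov = 110.3529 / 7 = 15.7647
Σ(R_m − R̄_m)² = 186.0543  ⇒  Var(R_m) = 186.0543 / 7 = 26.5792
β = Cov / Var(R_m) = 15.7647 / 26.5792 = 0.5931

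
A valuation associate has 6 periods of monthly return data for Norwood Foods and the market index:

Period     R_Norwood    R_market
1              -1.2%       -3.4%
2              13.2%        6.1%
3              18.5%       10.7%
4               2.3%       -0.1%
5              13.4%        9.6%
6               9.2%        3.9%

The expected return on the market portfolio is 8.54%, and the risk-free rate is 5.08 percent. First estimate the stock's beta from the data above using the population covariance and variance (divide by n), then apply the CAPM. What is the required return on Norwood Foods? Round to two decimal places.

Mean R_i = (-1.2 + 13.2 + 18.5 + 2.3 + 13.4 + 9.2) / 6 = 9.2333%
Mean R_m = (-3.4 + 6.1 + 10.7 − 0.1 + 9.6 + 3.9) / 6 = 4.4667%
Σ(R_i − R̄_i)(R_m − R̄_m) = 199.3867  ⇒  Cov = 199.3867 / 6 = 33.2311
Σ(R_m − R̄_m)² = 150.9333  ⇒  Var(R_m) = 150.9333 / 6 = 25.1556
β = Cov / Var(R_m) = 33.2311 / 25.1556 = 1.3210
MRP = 8.54% − 5.08% = 3.46%
E(R) = R_f + β × MRP = 5.08% + 1.3210 × 3.46% = 9.65%

9.65%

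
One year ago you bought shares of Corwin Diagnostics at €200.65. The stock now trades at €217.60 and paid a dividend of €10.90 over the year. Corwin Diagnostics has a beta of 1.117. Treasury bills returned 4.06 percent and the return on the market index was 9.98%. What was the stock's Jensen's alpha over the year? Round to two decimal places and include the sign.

+3.21%

Realised HPR = (P1 + D1 − P0) / P0 = (217.60 + 10.90 − 200.65) / 200.65 = 27.85 / 200.65 = 13.8799%
MRP = 9.98% − 4.06% = 5.92%
CAPM required = R_f + β·MRP = 4.06% + 1.117 × 5.92% = 10.67264%
α = realised − required = 13.8799% − 10.67264% = +3.21%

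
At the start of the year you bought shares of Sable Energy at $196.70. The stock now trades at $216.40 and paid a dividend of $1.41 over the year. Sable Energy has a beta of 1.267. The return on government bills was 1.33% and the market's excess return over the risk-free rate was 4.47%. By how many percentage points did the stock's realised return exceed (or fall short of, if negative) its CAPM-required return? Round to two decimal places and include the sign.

+3.74%

Realised HPR = (P1 + D1 − P0) / P0 = (216.40 + 1.41 − 196.70) / 196.70 = 21.11 / 196.70 = 10.7321%
CAPM required = R_f + β·MRP = 1.33% + 1.267 × 4.47% = 6.99349%
α = realised − required = 10.7321% − 6.99349% = +3.74%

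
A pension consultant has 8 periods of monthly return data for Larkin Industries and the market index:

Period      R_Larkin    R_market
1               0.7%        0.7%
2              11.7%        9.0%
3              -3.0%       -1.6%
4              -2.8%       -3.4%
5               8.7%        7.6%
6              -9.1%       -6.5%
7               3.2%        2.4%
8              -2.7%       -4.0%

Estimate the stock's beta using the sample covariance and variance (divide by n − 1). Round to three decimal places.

1.210

Mean R_i = (0.7 + 11.7 − 3.0 − 2.8 + 8.7 − 9.1 + 3.2 − 2.7) / 8 = 0.8375%
Mean R_m = (0.7 + 9.0 − 1.6 − 3.4 + 7.6 − 6.5 + 2.4 − 4.0) / 8 = 0.5250%
Σ(R_i − R̄_i)(R_m − R̄_m) = 260.3425  ⇒  Cov = 260.3425 / 7 = 37.1918
Σ(R_m − R̄_m)² = 215.1750  ⇒  Var(R_m) = 215.1750 / 7 = 30.7393
β = Cov / Var(R_m) = 37.1918 / 30.7393 = 1.2099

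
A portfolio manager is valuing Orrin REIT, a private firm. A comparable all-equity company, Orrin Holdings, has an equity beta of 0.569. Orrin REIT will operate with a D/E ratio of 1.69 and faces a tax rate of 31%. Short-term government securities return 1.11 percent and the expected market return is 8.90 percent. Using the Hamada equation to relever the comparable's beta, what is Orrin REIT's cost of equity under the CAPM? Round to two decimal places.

10.71%

β_L = β_U × [1 + (1 − t)(D/E)] = 0.569 × [1 + (1 − 0.31) × 1.69]
    = 0.569 × [1 + 0.69 × 1.69] = 0.569 × 2.1661 = 1.2325
MRP = 8.90% − 1.11% = 7.79%
E(R) = R_f + β_L × MRP = 1.11% + 1.2325 × 7.79% = 10.71%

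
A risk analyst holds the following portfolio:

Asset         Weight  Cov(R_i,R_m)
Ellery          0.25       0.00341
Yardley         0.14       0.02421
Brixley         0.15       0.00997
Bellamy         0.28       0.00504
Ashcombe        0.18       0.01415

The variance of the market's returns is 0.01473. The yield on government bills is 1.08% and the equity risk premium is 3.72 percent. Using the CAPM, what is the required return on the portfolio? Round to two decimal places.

3.53%

β_Ellery = 0.00341 / 0.01473 = 0.2315
β_Yardley = 0.02421 / 0.01473 = 1.6436
β_Brixley = 0.00997 / 0.01473 = 0.6768
β_Bellamy = 0.00504 / 0.01473 = 0.3422
β_Ashcombe = 0.01415 / 0.01473 = 0.9606
β_P = Σ w_i β_i = 0.25×0.2315 + 0.14×1.6436 + 0.15×0.6768 + 0.28×0.3422 + 0.18×0.9606 = 0.6582
E(R_P) = R_f + β_P × MRP = 1.08% + 0.6582 × 3.72% = 3.53%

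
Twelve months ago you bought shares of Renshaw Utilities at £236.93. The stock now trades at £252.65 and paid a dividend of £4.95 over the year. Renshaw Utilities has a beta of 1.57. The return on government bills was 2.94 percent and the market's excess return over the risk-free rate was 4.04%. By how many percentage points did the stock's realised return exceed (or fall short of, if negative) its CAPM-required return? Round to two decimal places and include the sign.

Realised HPR = (P1 + D1 − P0) / P0 = (252.65 + 4.95 − 236.93) / 236.93 = 20.67 / 236.93 = 8.7241%
CAPM required = R_f + β·MRP = 2.94% + 1.57 × 4.04% = 9.2828%
α = realised − required = 8.7241% − 9.2828% = -0.56%

-0.56%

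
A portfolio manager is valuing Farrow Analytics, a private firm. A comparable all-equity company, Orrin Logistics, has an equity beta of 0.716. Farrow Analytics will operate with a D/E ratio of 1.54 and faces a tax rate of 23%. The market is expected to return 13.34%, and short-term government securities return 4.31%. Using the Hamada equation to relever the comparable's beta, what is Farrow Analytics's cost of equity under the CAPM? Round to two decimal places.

18.44%

β_L = β_U × [1 + (1 − t)(D/E)] = 0.716 × [1 + (1 − 0.23) × 1.54]
    = 0.716 × [1 + 0.77 × 1.54] = 0.716 × 2.1858 = 1.5650
MRP = 13.34% − 4.31% = 9.03%
E(R) = R_f + β_L × MRP = 4.31% + 1.5650 × 9.03% = 18.44%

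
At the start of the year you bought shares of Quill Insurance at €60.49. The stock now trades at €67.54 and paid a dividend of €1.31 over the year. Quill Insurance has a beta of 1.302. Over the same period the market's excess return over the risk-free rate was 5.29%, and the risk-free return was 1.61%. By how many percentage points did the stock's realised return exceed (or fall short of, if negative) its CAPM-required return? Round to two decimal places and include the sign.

+5.32%

Realised HPR = (P1 + D1 − P0) / P0 = (67.54 + 1.31 − 60.49) / 60.49 = 8.36 / 60.49 = 13.8205%
CAPM required = R_f + β·MRP = 1.61% + 1.302 × 5.29% = 8.49758%
α = realised − required = 13.8205% − 8.49758% = +5.32%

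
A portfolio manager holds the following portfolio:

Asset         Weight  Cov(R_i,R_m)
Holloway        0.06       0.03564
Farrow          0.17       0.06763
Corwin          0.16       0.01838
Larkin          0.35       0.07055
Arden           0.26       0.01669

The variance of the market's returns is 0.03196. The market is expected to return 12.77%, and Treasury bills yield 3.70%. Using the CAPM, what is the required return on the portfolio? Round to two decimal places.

16.64%

β_Holloway = 0.03564 / 0.03196 = 1.1151
β_Farrow = 0.06763 / 0.03196 = 2.1161
β_Corwin = 0.01838 / 0.03196 = 0.5751
β_Larkin = 0.07055 / 0.03196 = 2.2074
β_Arden = 0.01669 / 0.03196 = 0.5222
β_P = Σ w_i β_i = 0.06×1.1151 + 0.17×2.1161 + 0.16×0.5751 + 0.35×2.2074 + 0.26×0.5222 = 1.4270
MRP = 12.77% − 3.70% = 9.07%
E(R_P) = R_f + β_P × MRP = 3.70% + 1.4270 × 9.07% = 16.64%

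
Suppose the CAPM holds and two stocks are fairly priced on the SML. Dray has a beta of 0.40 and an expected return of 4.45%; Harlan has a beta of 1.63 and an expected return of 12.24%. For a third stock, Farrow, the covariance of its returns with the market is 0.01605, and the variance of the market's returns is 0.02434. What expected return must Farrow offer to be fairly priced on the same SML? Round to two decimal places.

6.09%

MRP = (12.24% − 4.45%) / (1.63 − 0.40) = 6.3333%
R_f = 4.45% − 0.40 × 6.3333% = 1.9167%
β_Farrow = Cov / Var(R_m) = 0.01605 / 0.02434 = 0.6594
E(R_Farrow) = R_f + β × MRP = 1.9167% + 0.6594 × 6.3333% = 6.09%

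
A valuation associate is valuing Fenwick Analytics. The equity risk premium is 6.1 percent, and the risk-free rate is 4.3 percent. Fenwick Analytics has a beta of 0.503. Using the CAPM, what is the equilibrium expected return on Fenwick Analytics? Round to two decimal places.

7.37%

E(R) = R_f + β × MRP = 4.3% + 0.503 × 6.1% = 7.37%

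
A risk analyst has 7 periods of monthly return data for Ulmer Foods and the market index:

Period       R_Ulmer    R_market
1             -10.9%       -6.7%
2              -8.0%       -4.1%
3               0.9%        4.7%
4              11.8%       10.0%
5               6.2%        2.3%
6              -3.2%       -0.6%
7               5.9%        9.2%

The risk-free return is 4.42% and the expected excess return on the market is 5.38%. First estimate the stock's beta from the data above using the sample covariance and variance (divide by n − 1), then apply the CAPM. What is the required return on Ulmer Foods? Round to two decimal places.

10.91%

Mean R_i = (-10.9 − 8.0 + 0.9 + 11.8 + 6.2 − 3.2 + 5.9) / 7 = 0.3857%
Mean R_m = (-6.7 − 4.1 + 4.7 + 10.0 + 2.3 − 0.6 + 9.2) / 7 = 2.1143%
Σ(R_i − R̄_i)(R_m − R̄_m) = 292.8114  ⇒  Cov = 292.8114 / 6 = 48.8019
Σ(R_m − R̄_m)² = 242.7886  ⇒  Var(R_m) = 242.7886 / 6 = 40.4648
β = Cov / Var(R_m) = 48.8019 / 40.4648 = 1.2060
E(R) = R_f + β × MRP = 4.42% + 1.2060 × 5.38% = 10.91%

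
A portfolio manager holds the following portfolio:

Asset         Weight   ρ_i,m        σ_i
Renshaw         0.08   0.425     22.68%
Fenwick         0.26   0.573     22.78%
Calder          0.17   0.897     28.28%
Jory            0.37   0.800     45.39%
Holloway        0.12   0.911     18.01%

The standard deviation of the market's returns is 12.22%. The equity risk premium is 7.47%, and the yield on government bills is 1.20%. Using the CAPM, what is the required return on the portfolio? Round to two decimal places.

15.80%

β_Renshaw = 0.425 × 22.68% / 12.22% = 0.7888
β_Fenwick = 0.573 × 22.78% / 12.22% = 1.0682
β_Calder = 0.897 × 28.28% / 12.22% = 2.0759
β_Jory = 0.800 × 45.39% / 12.22% = 2.9715
β_Holloway = 0.911 × 18.01% / 12.22% = 1.3426
β_P = Σ w_i β_i = 0.08×0.7888 + 0.26×1.0682 + 0.17×2.0759 + 0.37×2.9715 + 0.12×1.3426 = 1.9543
E(R_P) = R_f + β_P × MRP = 1.20% + 1.9543 × 7.47% = 15.80%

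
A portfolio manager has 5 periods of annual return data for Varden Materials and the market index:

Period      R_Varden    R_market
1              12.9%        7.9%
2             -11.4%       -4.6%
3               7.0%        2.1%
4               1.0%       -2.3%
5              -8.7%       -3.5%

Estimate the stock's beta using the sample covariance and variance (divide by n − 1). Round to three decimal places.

1.870

Mean R_i = (12.9 − 11.4 + 7.0 + 1.0 − 8.7) / 5 = 0.1600%
Mean R_m = (7.9 − 4.6 + 2.1 − 2.3 − 3.5) / 5 = -0.0800%
Σ(R_i − R̄_i)(R_m − R̄_m) = 197.2640  ⇒  Cov = 197.2640 / 4 = 49.3160
Σ(R_m − R̄_m)² = 105.4880  ⇒  Var(R_m) = 105.4880 / 4 = 26.3720
β = Cov / Var(R_m) = 49.3160 / 26.3720 = 1.8700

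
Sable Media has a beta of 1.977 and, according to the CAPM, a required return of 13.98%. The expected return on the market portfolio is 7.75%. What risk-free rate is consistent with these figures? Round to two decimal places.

E(R) = R_f + β(E(R_m) − R_f) = R_f(1 − β) + β·E(R_m)
13.98% = R_f × (1 − 1.977) + 1.977 × 7.75%
13.98% = R_f × -0.977 + 15.32175%
R_f = (13.98% − 15.32175%) / -0.977 = 1.37%

1.37%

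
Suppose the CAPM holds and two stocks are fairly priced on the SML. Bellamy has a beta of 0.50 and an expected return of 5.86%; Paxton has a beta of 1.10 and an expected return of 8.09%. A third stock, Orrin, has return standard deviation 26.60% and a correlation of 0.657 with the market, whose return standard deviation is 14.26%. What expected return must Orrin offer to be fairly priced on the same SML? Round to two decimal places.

MRP = (8.09% − 5.86%) / (1.10 − 0.50) = 3.7167%
R_f = 5.86% − 0.50 × 3.7167% = 4.0017%
β_Orrin = ρ·σ_i/σ_m = 0.657 × 26.60 / 14.26 = 1.2255
E(R_Orrin) = R_f + β × MRP = 4.0017% + 1.2255 × 3.7167% = 8.56%

8.56%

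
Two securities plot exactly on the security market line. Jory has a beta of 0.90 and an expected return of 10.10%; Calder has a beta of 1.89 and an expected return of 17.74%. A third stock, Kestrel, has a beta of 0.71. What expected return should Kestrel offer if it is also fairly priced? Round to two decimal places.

MRP (SML slope) = (17.74% − 10.10%) / (1.89 − 0.90) = 7.64% / 0.99 = 7.7172%
R_f (intercept) = 10.10% − 0.90 × 7.7172% = 3.1545%
E(R_Kestrel) = R_f + β × MRP = 3.1545% + 0.71 × 7.7172% = 8.63%

8.63%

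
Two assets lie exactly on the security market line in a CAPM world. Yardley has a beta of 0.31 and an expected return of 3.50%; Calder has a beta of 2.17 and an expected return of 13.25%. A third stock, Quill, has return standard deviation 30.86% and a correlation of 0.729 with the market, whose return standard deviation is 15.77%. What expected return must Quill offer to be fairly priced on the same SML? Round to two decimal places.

MRP = (13.25% − 3.50%) / (2.17 − 0.31) = 5.2419%
R_f = 3.50% − 0.31 × 5.2419% = 1.8750%
β_Quill = ρ·σ_i/σ_m = 0.729 × 30.86 / 15.77 = 1.4266
E(R_Quill) = R_f + β × MRP = 1.8750% + 1.4266 × 5.2419% = 9.35%

9.35%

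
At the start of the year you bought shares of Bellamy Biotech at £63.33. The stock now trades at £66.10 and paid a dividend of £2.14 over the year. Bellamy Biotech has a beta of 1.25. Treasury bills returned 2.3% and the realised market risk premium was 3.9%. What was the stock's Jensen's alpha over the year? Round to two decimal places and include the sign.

Realised HPR = (P1 + D1 − P0) / P0 = (66.10 + 2.14 − 63.33) / 63.33 = 4.91 / 63.33 = 7.7530%
CAPM required = R_f + β·MRP = 2.3% + 1.25 × 3.9% = 7.1750%
α = realised − required = 7.7530% − 7.1750% = +0.58%

+0.58%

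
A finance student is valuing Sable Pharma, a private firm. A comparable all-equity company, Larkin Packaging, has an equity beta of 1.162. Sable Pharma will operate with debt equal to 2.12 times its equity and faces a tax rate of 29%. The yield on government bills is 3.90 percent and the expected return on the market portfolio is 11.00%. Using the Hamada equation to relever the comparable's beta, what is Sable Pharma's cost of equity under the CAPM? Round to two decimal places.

β_L = β_U × [1 + (1 − t)(D/E)] = 1.162 × [1 + (1 − 0.29) × 2.12]
    = 1.162 × [1 + 0.71 × 2.12] = 1.162 × 2.5052 = 2.9110
MRP = 11.00% − 3.90% = 7.10%
E(R) = R_f + β_L × MRP = 3.90% + 2.9110 × 7.10% = 24.57%

24.57%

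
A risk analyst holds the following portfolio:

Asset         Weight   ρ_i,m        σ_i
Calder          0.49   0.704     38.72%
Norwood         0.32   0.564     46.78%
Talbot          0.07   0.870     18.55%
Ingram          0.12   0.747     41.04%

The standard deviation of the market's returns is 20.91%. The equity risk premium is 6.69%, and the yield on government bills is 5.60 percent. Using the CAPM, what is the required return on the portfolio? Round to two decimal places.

14.11%

β_Calder = 0.704 × 38.72% / 20.91% = 1.3036
β_Norwood = 0.564 × 46.78% / 20.91% = 1.2618
β_Talbot = 0.870 × 18.55% / 20.91% = 0.7718
β_Ingram = 0.747 × 41.04% / 20.91% = 1.4661
β_P = Σ w_i β_i = 0.49×1.3036 + 0.32×1.2618 + 0.07×0.7718 + 0.12×1.4661 = 1.2725
E(R_P) = R_f + β_P × MRP = 5.60% + 1.2725 × 6.69% = 14.11%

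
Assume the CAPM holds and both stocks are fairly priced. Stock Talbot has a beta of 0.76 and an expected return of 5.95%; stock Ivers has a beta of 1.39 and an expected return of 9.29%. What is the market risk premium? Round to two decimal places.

Both satisfy E(R) = R_f + β·MRP, so the slope of the SML is
MRP = (9.29% − 5.95%) / (1.39 − 0.76) = 3.34% / 0.63 = 5.3016%

5.30%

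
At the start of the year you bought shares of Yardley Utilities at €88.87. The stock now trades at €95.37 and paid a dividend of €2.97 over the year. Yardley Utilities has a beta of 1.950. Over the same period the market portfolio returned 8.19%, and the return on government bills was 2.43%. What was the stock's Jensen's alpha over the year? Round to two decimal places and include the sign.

-3.01%

Realised HPR = (P1 + D1 − P0) / P0 = (95.37 + 2.97 − 88.87) / 88.87 = 9.47 / 88.87 = 10.6560%
MRP = 8.19% − 2.43% = 5.76%
CAPM required = R_f + β·MRP = 2.43% + 1.950 × 5.76% = 13.66200%
α = realised − required = 10.6560% − 13.66200% = -3.01%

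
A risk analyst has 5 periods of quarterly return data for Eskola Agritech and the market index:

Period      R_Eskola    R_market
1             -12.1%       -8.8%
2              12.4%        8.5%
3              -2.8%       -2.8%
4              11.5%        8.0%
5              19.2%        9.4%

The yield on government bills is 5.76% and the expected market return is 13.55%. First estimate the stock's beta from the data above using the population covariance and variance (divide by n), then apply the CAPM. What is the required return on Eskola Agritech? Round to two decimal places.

17.68%

Mean R_i = (-12.1 + 12.4 − 2.8 + 11.5 + 19.2) / 5 = 5.6400%
Mean R_m = (-8.8 + 8.5 − 2.8 + 8.0 + 9.4) / 5 = 2.8600%
Σ(R_i − R̄_i)(R_m − R̄_m) = 411.5480  ⇒  Cov = 411.5480 / 5 = 82.3096
Σ(R_m − R̄_m)² = 268.9920  ⇒  Var(R_m) = 268.9920 / 5 = 53.7984
β = Cov / Var(R_m) = 82.3096 / 53.7984 = 1.5300
MRP = 13.55% − 5.76% = 7.79%
E(R) = R_f + β × MRP = 5.76% + 1.5300 × 7.79% = 17.68%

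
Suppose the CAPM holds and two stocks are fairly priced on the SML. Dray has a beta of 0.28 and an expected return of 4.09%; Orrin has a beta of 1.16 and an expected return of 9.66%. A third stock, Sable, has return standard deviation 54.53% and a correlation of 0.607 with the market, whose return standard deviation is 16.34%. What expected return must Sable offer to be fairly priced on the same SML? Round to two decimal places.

MRP = (9.66% − 4.09%) / (1.16 − 0.28) = 6.3295%
R_f = 4.09% − 0.28 × 6.3295% = 2.3177%
β_Sable = ρ·σ_i/σ_m = 0.607 × 54.53 / 16.34 = 2.0257
E(R_Sable) = R_f + β × MRP = 2.3177% + 2.0257 × 6.3295% = 15.14%

15.14%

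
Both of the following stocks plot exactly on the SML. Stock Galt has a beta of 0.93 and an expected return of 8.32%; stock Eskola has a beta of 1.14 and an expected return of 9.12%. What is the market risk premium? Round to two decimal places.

3.81%

Both satisfy E(R) = R_f + β·MRP, so the slope of the SML is
MRP = (9.12% − 8.32%) / (1.14 − 0.93) = 0.80% / 0.21 = 3.8095%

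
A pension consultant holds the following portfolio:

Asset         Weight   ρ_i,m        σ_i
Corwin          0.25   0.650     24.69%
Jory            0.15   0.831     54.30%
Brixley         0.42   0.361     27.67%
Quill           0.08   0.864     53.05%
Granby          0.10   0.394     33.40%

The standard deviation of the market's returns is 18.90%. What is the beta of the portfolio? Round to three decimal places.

1.056

β_Corwin = 0.650 × 24.69% / 18.90% = 0.8491
β_Jory = 0.831 × 54.30% / 18.90% = 2.3875
β_Brixley = 0.361 × 27.67% / 18.90% = 0.5285
β_Quill = 0.864 × 53.05% / 18.90% = 2.4251
β_Granby = 0.394 × 33.40% / 18.90% = 0.6963
β_P = Σ w_i β_i = 0.25×0.8491 + 0.15×2.3875 + 0.42×0.5285 + 0.08×2.4251 + 0.10×0.6963 = 1.0560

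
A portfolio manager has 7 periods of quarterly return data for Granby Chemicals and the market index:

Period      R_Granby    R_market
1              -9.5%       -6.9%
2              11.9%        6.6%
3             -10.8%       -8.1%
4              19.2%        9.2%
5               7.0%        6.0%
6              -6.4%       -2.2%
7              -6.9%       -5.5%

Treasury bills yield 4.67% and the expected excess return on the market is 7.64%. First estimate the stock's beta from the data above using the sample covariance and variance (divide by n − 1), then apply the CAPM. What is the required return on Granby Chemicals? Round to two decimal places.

16.97%

Mean R_i = (-9.5 + 11.9 − 10.8 + 19.2 + 7.0 − 6.4 − 6.9) / 7 = 0.6429%
Mean R_m = (-6.9 + 6.6 − 8.1 + 9.2 + 6.0 − 2.2 − 5.5) / 7 = -0.1286%
Σ(R_i − R̄_i)(R_m − R̄_m) = 502.8186  ⇒  Cov = 502.8186 / 6 = 83.8031
Σ(R_m − R̄_m)² = 312.3943  ⇒  Var(R_m) = 312.3943 / 6 = 52.0657
β = Cov / Var(R_m) = 83.8031 / 52.0657 = 1.6096
E(R) = R_f + β × MRP = 4.67% + 1.6096 × 7.64% = 16.97%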